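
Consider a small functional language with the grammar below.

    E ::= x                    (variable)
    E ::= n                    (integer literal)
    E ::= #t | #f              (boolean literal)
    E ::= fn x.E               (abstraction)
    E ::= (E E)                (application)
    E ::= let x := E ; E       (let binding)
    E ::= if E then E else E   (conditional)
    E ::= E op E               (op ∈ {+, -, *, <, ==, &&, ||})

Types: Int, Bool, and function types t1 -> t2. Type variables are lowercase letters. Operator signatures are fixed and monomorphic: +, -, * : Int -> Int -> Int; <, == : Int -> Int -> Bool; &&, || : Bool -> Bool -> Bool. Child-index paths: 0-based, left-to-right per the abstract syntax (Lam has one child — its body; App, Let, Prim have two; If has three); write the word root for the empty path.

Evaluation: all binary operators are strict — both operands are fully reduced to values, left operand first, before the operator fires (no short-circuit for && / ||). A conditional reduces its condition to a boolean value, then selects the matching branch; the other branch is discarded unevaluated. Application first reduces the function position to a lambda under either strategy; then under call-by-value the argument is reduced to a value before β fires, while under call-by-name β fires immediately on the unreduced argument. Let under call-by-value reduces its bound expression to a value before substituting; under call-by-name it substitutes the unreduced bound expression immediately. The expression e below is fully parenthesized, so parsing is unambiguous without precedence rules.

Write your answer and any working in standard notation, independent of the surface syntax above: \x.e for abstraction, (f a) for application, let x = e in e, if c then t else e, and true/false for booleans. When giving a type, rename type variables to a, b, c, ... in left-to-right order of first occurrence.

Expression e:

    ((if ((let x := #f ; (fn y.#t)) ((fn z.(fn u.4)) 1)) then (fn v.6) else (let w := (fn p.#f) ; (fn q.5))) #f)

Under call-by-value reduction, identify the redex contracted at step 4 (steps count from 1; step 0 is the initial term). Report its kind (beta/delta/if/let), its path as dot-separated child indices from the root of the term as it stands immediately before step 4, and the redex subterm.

Working:
step 0: ((if ((let x = false in (\y.true)) ((\z.(\u.4)) 1)) then (\v.6) else (let w = (\p.false) in (\q.5))) false)
step 1: [let@0.0.0] ((if ((\y.true) ((\z.(\u.4)) 1)) then (\v.6) else (let w = (\p.false) in (\q.5))) false)
step 2: [beta@0.0.1] ((if ((\y.true) (\u.4)) then (\v.6) else (let w = (\p.false) in (\q.5))) false)
step 3: [beta@0.0] ((if true then (\v.6) else (let w = (\p.false) in (\q.5))) false)
step 4: [if@0] ((\v.6) false)

Answer: if at 0 : (if true then (\v.6) else (let w = (\p.false) in (\q.5)))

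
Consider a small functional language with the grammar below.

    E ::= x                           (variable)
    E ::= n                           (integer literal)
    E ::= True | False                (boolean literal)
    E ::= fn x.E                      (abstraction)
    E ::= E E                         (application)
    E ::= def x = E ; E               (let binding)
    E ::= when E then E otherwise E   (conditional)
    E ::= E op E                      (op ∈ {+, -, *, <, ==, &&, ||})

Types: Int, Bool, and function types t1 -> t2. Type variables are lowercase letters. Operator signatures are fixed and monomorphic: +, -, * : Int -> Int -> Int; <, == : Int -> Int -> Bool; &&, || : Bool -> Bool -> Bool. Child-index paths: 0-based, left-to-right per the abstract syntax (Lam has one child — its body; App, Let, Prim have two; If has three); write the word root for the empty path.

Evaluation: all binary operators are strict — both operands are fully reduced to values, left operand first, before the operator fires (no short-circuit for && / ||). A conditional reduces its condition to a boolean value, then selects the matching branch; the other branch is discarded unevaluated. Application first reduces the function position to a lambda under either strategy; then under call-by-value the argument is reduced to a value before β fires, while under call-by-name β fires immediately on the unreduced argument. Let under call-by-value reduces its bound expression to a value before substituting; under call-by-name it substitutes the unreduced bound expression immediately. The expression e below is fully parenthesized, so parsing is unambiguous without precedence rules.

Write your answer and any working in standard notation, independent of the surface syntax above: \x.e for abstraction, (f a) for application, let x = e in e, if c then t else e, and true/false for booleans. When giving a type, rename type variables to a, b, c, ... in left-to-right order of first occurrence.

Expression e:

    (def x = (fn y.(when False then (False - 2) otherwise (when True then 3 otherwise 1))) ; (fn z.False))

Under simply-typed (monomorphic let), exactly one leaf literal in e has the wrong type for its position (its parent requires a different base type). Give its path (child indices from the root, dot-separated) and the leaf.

Answer: 0.0.1.0 : false

Derivation:
  unify Bool ~ Bool
  unify Bool ~ Int
  FAIL: mismatch Bool ~ Int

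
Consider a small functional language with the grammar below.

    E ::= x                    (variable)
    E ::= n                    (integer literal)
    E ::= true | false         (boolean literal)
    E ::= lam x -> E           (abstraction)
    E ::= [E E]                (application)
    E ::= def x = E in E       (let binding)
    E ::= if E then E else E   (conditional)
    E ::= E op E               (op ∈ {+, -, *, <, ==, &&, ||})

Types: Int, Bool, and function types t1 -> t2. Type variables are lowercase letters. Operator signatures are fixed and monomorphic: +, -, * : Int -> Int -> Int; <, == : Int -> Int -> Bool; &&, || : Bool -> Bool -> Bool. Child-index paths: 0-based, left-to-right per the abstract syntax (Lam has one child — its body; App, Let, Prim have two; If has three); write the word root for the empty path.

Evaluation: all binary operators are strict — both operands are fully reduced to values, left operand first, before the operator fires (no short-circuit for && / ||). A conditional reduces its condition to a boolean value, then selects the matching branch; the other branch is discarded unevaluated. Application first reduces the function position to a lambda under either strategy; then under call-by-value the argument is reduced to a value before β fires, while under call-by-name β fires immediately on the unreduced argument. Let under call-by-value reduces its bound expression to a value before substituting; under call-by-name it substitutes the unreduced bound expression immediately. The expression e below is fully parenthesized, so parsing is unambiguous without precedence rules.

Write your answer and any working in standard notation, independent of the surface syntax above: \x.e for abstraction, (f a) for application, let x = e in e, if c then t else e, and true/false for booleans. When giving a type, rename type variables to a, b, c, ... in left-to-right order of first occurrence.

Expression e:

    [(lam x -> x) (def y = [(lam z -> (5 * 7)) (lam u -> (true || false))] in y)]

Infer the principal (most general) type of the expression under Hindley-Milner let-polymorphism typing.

Answer: Int

Trace:
x : a
\x._ : a -> a
  unify Int ~ Int
  unify Int ~ Int
\z._ : b -> Int
  unify Bool ~ Bool
  unify Bool ~ Bool
\u._ : c -> Bool
  unify b -> Int ~ (c -> Bool) -> d
  unify b ~ c -> Bool
  unify Int ~ d
_ _ : Int
let y : Int
y : Int
  unify a -> a ~ Int -> e
  unify a ~ Int
  unify Int ~ e
_ _ : Int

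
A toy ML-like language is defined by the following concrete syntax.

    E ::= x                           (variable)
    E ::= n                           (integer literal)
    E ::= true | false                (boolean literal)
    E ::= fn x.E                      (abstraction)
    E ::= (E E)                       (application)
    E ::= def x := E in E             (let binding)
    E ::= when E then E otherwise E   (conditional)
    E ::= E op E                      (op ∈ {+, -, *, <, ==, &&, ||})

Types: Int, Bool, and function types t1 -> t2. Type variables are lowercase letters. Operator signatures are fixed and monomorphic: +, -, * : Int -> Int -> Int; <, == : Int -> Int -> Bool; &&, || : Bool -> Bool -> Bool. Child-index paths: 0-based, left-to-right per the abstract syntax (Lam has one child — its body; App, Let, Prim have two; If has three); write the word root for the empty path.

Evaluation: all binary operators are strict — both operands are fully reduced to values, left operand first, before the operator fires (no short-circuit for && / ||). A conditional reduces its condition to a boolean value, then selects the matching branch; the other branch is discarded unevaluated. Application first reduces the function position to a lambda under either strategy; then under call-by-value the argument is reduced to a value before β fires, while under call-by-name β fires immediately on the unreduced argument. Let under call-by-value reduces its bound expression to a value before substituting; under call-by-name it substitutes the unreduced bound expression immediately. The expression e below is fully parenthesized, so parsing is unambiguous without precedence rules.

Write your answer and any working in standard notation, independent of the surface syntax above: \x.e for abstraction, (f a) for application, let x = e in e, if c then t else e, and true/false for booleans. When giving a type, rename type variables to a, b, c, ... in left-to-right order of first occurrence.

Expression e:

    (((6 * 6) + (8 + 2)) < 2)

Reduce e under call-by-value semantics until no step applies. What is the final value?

Derivation:
step 0: (((6 * 6) + (8 + 2)) < 2)
step 1: [delta@0.0] ((36 + (8 + 2)) < 2)
step 2: [delta@0.1] ((36 + 10) < 2)
step 3: [delta@0] (46 < 2)
step 4: [delta@root] false

Answer: false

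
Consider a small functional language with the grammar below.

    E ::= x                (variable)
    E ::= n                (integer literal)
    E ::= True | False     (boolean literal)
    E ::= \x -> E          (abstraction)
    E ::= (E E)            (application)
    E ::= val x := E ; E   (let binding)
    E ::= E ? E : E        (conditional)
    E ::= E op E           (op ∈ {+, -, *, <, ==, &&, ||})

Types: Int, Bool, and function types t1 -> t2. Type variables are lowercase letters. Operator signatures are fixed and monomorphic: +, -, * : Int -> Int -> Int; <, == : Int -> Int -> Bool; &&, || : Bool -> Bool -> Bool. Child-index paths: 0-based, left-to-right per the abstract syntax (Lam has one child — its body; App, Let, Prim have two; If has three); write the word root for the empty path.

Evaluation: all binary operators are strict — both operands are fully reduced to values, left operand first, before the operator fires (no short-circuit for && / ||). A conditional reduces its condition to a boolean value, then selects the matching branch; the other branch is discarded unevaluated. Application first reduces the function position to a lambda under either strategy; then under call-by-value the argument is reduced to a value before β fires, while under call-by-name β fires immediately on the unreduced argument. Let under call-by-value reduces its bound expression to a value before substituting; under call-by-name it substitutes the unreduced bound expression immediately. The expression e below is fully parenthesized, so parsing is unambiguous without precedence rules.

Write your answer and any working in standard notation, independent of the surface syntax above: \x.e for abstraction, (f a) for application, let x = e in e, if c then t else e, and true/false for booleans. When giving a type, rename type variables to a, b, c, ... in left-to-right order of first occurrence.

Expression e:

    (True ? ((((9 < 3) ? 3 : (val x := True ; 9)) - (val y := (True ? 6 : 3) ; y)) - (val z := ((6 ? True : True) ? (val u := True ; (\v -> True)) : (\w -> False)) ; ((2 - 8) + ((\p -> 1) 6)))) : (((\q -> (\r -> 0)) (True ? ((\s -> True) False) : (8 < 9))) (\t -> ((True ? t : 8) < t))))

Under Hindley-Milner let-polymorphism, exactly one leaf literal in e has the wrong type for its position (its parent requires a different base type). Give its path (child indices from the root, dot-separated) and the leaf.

Derivation:
  unify Bool ~ Bool
  unify Int ~ Int
  unify Int ~ Int
  unify Bool ~ Bool
let x : Bool
  unify Int ~ Int
  unify Int ~ Int
  unify Bool ~ Bool
  unify Int ~ Int
let y : Int
y : Int
  unify Int ~ Int
  unify Int ~ Int
  unify Int ~ Bool
  FAIL: mismatch Int ~ Bool

Answer: 1.1.0.0.0 : 6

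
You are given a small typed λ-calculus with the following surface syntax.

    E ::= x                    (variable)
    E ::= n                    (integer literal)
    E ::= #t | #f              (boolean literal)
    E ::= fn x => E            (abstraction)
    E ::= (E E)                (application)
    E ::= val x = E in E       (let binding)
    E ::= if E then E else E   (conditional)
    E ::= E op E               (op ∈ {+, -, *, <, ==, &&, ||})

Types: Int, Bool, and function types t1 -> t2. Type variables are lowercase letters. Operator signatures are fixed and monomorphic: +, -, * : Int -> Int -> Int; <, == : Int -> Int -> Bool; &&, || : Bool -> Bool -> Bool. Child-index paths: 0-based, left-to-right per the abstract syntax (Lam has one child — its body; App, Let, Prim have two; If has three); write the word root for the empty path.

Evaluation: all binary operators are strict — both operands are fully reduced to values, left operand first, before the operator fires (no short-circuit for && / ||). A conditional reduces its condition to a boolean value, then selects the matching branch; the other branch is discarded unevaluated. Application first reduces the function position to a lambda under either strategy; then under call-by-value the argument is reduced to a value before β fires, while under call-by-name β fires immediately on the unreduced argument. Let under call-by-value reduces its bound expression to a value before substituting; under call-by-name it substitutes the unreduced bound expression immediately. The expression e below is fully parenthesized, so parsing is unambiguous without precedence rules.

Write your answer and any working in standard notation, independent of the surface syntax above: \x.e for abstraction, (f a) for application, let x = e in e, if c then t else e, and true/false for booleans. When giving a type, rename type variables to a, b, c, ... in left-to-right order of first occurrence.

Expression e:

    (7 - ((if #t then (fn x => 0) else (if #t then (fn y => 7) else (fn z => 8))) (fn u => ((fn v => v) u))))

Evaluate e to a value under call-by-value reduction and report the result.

Answer: 7

Trace:
step 0: (7 - ((if true then (\x.0) else (if true then (\y.7) else (\z.8))) (\u.((\v.v) u))))
step 1: [if@1.0] (7 - ((\x.0) (\u.((\v.v) u))))
step 2: [beta@1] (7 - 0)
step 3: [delta@root] 7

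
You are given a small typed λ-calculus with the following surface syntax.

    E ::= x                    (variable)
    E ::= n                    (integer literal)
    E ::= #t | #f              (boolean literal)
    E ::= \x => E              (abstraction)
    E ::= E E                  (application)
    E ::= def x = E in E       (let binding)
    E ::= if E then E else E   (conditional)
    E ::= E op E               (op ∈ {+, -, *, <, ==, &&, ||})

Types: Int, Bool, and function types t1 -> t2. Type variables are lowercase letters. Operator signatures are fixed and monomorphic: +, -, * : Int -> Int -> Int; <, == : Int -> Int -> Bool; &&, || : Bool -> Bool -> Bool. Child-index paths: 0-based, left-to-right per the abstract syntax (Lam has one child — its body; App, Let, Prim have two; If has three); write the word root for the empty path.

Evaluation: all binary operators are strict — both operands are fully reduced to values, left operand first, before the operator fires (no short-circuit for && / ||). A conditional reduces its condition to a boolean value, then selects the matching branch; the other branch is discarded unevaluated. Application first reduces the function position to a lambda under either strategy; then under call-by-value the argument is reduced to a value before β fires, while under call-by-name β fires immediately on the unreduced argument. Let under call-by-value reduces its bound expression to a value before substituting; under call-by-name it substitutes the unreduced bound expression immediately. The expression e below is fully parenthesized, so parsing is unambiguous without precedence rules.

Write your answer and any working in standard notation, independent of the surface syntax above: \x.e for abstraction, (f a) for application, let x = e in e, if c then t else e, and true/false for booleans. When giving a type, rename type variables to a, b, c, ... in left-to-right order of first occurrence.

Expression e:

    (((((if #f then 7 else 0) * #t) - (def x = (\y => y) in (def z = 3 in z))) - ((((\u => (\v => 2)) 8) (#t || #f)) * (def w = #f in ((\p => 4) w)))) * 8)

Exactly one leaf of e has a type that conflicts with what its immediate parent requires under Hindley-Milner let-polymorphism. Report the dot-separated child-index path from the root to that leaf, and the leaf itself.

Answer: 0.0.0.1 : true

Trace:
  unify Bool ~ Bool
  unify Int ~ Int
  unify Int ~ Int
  unify Bool ~ Int
  FAIL: mismatch Bool ~ Int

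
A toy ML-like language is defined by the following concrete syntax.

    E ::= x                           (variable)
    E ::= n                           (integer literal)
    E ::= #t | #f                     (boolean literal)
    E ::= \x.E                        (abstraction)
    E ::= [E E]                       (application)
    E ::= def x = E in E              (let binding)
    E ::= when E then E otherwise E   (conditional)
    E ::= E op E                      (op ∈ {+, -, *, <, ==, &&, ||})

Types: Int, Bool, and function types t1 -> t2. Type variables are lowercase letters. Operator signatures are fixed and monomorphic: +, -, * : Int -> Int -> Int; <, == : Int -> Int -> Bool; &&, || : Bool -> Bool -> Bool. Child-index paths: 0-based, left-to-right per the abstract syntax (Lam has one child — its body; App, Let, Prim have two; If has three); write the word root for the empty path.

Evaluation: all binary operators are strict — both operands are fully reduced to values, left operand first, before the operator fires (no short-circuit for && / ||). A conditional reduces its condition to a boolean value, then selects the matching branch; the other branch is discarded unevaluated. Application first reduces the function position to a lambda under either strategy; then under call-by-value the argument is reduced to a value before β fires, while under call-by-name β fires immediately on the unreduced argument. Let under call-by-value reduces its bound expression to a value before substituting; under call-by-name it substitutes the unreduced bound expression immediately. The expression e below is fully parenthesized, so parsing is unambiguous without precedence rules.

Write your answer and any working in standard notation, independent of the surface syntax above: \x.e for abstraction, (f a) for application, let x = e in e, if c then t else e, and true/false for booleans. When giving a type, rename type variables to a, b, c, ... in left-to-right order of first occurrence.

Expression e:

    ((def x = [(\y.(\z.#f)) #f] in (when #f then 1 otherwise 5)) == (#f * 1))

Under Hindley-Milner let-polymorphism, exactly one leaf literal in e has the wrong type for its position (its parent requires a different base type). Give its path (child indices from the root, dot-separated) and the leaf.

Trace:
\z._ : b -> Bool
\y._ : a -> b -> Bool
  unify a -> b -> Bool ~ Bool -> c
  unify a ~ Bool
  unify b -> Bool ~ c
_ _ : b -> Bool
let x : forall. b -> Bool
  unify Bool ~ Bool
  unify Int ~ Int
  unify Int ~ Int
  unify Bool ~ Int
  FAIL: mismatch Bool ~ Int

Answer: 1.0 : false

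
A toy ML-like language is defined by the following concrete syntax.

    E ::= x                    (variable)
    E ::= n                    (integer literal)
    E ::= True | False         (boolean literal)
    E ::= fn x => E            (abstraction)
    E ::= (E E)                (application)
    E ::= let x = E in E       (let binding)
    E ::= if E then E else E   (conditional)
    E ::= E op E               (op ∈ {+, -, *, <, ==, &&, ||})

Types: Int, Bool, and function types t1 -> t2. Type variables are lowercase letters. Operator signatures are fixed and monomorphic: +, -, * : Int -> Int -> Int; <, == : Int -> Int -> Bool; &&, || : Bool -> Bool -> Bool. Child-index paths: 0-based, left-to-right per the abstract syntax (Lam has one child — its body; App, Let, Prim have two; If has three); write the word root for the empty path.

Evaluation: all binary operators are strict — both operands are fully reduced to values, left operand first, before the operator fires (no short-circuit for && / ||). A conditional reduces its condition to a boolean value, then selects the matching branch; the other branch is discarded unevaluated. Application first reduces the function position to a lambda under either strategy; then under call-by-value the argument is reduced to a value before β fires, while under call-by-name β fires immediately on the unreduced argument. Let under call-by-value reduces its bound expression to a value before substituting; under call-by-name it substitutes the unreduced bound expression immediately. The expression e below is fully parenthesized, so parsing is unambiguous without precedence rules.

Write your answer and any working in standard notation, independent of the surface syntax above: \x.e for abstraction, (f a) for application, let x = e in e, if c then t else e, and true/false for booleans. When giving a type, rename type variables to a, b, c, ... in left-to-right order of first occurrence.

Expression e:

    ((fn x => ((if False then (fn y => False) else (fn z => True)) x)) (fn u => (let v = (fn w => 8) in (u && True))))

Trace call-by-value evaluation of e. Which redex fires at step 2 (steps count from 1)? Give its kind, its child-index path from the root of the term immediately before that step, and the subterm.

Answer: if at 0 : (if false then (\y.false) else (\z.true))

Working:
step 0: ((\x.((if false then (\y.false) else (\z.true)) x)) (\u.(let v = (\w.8) in (u && true))))
step 1: [beta@root] ((if false then (\y.false) else (\z.true)) (\u.(let v = (\w.8) in (u && true))))
step 2: [if@0] ((\z.true) (\u.(let v = (\w.8) in (u && true))))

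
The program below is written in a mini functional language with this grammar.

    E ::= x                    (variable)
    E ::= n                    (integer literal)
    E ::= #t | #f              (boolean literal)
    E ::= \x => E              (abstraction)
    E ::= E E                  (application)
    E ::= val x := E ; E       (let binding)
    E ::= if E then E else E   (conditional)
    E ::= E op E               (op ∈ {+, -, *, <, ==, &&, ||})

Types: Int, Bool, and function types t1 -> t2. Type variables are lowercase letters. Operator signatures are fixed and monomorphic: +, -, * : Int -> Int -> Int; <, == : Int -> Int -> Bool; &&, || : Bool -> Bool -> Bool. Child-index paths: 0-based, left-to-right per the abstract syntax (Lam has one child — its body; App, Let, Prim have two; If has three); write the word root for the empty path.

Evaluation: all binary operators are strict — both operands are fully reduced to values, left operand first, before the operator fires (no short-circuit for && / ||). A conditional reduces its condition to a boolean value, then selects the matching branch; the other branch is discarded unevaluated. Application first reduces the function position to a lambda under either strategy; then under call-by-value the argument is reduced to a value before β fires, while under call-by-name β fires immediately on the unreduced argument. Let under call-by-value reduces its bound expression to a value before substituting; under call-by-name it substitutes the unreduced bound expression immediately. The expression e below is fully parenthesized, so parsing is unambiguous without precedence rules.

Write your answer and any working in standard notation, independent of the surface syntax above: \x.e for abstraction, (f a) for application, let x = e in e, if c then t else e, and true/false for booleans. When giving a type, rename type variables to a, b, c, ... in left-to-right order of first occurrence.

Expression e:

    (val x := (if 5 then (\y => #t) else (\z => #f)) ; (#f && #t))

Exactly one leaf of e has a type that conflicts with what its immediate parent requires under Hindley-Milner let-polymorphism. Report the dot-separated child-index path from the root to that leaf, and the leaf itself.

Answer: 0.0 : 5

Derivation:
  unify Int ~ Bool
  FAIL: mismatch Int ~ Bool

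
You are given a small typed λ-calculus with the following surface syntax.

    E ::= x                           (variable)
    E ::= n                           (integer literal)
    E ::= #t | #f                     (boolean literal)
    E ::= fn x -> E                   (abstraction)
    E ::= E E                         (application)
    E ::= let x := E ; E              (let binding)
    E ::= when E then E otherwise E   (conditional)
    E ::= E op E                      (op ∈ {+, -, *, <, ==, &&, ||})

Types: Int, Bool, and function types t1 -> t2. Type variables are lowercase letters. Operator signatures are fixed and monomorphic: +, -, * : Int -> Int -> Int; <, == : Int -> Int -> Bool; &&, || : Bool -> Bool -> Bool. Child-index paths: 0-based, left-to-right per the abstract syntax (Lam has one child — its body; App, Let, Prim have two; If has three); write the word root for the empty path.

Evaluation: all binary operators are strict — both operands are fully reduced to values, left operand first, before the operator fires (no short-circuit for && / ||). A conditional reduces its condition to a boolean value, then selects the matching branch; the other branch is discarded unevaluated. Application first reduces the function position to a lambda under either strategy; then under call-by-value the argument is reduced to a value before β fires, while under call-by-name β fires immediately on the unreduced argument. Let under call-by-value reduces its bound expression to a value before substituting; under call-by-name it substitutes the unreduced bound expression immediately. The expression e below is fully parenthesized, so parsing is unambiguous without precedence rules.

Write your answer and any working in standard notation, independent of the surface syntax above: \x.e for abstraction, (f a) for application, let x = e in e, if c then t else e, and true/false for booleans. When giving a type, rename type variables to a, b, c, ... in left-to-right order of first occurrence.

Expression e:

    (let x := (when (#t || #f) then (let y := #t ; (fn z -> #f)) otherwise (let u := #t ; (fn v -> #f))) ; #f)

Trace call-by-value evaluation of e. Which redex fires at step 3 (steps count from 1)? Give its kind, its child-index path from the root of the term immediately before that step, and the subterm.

Derivation:
step 0: (let x = (if (true || false) then (let y = true in (\z.false)) else (let u = true in (\v.false))) in false)
step 1: [delta@0.0] (let x = (if true then (let y = true in (\z.false)) else (let u = true in (\v.false))) in false)
step 2: [if@0] (let x = (let y = true in (\z.false)) in false)
step 3: [let@0] (let x = (\z.false) in false)

Answer: let at 0 : (let y = true in (\z.false))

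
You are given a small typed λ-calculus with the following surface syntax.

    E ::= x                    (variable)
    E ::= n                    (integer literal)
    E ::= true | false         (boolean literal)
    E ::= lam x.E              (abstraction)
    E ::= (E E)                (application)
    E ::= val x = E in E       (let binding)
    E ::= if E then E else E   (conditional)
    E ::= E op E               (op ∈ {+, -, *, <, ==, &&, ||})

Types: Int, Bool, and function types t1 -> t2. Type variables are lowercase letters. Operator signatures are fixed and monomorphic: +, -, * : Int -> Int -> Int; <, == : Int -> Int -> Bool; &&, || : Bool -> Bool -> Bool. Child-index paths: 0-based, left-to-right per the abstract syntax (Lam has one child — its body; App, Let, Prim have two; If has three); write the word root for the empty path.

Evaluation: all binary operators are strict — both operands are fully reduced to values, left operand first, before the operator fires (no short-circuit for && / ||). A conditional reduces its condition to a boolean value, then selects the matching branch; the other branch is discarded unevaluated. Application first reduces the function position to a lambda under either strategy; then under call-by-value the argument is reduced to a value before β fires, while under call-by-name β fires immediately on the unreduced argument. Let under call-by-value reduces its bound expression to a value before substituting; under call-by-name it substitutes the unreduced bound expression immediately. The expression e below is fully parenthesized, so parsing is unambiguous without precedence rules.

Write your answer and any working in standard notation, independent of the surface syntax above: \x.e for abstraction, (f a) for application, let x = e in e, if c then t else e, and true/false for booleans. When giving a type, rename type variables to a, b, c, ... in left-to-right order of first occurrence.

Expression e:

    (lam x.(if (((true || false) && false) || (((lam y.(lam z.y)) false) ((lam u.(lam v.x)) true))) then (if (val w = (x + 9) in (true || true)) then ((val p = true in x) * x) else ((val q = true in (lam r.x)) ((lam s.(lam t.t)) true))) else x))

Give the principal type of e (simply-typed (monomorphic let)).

Answer: Int -> Int

Trace:
  unify Bool ~ Bool
  unify Bool ~ Bool
  unify Bool ~ Bool
  unify Bool ~ Bool
  unify Bool ~ Bool
y : b
\z._ : c -> b
\y._ : b -> c -> b
  unify b -> c -> b ~ Bool -> d
  unify b ~ Bool
  unify c -> Bool ~ d
_ _ : c -> Bool
x : a
\v._ : f -> a
\u._ : e -> f -> a
  unify e -> f -> a ~ Bool -> g
  unify e ~ Bool
  unify f -> a ~ g
_ _ : f -> a
  unify c -> Bool ~ (f -> a) -> h
  unify c ~ f -> a
  unify Bool ~ h
_ _ : Bool
  unify Bool ~ Bool
  unify Bool ~ Bool
x : a
  unify a ~ Int
  unify Int ~ Int
let w : Int
  unify Bool ~ Bool
  unify Bool ~ Bool
  unify Bool ~ Bool
let p : Bool
x : Int
  unify Int ~ Int
x : Int
  unify Int ~ Int
let q : Bool
x : Int
\r._ : i -> Int
t : k
\t._ : k -> k
\s._ : j -> k -> k
  unify j -> k -> k ~ Bool -> l
  unify j ~ Bool
  unify k -> k ~ l
_ _ : k -> k
  unify i -> Int ~ (k -> k) -> m
  unify i ~ k -> k
  unify Int ~ m
_ _ : Int
  unify Int ~ Int
x : Int
  unify Int ~ Int
\x._ : Int -> Int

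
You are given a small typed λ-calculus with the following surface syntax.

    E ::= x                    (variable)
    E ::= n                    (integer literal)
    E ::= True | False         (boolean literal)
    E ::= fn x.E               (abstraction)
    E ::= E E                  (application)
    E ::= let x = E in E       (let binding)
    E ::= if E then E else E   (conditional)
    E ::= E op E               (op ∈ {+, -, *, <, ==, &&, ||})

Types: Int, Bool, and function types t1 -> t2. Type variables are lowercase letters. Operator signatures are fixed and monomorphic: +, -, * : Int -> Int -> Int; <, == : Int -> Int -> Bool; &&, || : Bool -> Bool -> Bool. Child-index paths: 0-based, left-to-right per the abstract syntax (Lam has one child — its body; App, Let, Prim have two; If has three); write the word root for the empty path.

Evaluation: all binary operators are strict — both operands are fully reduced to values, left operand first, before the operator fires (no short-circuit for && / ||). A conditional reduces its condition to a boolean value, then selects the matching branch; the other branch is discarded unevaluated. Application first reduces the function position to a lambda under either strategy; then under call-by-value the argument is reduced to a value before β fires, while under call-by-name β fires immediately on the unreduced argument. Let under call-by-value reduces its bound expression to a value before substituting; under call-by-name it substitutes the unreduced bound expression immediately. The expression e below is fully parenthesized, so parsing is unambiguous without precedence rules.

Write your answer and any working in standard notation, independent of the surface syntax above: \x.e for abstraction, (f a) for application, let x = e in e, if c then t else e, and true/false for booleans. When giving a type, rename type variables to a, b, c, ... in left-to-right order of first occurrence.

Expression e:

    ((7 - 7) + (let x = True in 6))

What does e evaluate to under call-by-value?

Derivation:
step 0: ((7 - 7) + (let x = true in 6))
step 1: [delta@0] (0 + (let x = true in 6))
step 2: [let@1] (0 + 6)
step 3: [delta@root] 6

Answer: 6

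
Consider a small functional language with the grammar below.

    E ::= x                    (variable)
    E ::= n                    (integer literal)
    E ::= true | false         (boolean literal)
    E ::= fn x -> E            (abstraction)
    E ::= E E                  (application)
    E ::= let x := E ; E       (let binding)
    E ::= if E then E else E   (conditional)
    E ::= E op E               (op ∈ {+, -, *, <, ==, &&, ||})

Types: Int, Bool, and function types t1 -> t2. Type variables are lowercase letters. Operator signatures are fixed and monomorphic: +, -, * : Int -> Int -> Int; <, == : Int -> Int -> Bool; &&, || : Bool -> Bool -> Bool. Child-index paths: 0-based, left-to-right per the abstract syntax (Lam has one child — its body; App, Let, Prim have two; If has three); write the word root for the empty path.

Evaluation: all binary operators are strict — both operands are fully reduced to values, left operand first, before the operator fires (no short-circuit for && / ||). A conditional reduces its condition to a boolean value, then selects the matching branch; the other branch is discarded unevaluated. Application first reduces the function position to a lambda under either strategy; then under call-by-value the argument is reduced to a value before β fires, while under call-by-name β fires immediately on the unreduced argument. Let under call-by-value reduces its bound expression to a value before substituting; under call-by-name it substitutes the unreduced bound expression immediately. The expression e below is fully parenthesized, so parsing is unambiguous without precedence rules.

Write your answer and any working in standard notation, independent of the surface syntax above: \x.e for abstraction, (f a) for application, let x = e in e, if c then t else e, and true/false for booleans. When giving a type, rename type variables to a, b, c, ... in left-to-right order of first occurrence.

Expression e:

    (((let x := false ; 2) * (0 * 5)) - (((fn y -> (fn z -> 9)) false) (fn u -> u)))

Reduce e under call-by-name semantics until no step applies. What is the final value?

Answer: -9

Trace:
step 0: (((let x = false in 2) * (0 * 5)) - (((\y.(\z.9)) false) (\u.u)))
step 1: [let@0.0] ((2 * (0 * 5)) - (((\y.(\z.9)) false) (\u.u)))
step 2: [delta@0.1] ((2 * 0) - (((\y.(\z.9)) false) (\u.u)))
step 3: [delta@0] (0 - (((\y.(\z.9)) false) (\u.u)))
step 4: [beta@1.0] (0 - ((\z.9) (\u.u)))
step 5: [beta@1] (0 - 9)
step 6: [delta@root] -9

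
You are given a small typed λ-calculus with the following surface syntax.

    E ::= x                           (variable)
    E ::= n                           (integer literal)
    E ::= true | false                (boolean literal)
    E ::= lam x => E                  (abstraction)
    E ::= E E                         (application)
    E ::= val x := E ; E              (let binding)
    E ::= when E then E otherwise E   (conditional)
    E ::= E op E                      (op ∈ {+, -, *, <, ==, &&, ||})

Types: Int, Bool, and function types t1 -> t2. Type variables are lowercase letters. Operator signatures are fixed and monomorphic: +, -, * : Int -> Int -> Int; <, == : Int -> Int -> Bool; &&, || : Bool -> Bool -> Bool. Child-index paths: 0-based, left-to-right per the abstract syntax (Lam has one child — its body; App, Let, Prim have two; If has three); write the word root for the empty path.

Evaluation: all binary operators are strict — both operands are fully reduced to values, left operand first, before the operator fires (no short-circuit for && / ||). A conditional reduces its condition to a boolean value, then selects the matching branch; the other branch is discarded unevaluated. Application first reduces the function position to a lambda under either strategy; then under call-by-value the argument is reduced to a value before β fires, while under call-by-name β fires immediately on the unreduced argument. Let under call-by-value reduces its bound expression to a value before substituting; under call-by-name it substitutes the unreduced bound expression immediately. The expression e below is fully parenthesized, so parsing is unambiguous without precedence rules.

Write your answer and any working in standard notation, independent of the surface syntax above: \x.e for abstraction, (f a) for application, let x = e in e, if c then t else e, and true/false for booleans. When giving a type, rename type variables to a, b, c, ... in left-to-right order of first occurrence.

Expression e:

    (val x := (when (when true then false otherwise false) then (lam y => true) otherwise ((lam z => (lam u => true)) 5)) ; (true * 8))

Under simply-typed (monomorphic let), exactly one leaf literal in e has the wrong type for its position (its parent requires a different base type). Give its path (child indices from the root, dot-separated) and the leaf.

Answer: 1.0 : true

Derivation:
  unify Bool ~ Bool
  unify Bool ~ Bool
  unify Bool ~ Bool
\y._ : a -> Bool
\u._ : c -> Bool
\z._ : b -> c -> Bool
  unify b -> c -> Bool ~ Int -> d
  unify b ~ Int
  unify c -> Bool ~ d
_ _ : c -> Bool
  unify a -> Bool ~ c -> Bool
  unify a ~ c
  unify Bool ~ Bool
let x : c -> Bool
  unify Bool ~ Int
  FAIL: mismatch Bool ~ Int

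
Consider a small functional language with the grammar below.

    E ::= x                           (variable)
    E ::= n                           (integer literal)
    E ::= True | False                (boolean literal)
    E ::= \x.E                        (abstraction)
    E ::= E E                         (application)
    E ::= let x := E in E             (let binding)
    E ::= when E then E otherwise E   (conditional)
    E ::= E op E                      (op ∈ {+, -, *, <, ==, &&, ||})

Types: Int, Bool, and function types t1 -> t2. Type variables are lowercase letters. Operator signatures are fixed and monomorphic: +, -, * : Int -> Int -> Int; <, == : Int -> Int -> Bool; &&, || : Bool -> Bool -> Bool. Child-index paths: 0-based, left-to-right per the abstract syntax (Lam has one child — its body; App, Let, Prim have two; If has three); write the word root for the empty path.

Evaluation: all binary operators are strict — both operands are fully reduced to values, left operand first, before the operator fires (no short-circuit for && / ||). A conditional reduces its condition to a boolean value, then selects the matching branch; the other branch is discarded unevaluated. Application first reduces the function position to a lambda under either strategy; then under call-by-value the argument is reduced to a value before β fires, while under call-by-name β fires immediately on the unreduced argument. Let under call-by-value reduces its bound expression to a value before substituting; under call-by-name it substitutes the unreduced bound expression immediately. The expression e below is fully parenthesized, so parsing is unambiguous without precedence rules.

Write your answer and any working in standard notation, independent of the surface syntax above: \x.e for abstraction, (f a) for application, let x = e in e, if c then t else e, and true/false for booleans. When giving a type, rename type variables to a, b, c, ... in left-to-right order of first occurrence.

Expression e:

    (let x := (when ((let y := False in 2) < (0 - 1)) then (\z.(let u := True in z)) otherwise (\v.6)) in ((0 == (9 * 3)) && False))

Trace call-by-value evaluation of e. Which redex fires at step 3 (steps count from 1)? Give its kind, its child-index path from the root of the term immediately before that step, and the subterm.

Trace:
step 0: (let x = (if ((let y = false in 2) < (0 - 1)) then (\z.(let u = true in z)) else (\v.6)) in ((0 == (9 * 3)) && false))
step 1: [let@0.0.0] (let x = (if (2 < (0 - 1)) then (\z.(let u = true in z)) else (\v.6)) in ((0 == (9 * 3)) && false))
step 2: [delta@0.0.1] (let x = (if (2 < -1) then (\z.(let u = true in z)) else (\v.6)) in ((0 == (9 * 3)) && false))
step 3: [delta@0.0] (let x = (if false then (\z.(let u = true in z)) else (\v.6)) in ((0 == (9 * 3)) && false))

Answer: delta at 0.0 : (2 < -1)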